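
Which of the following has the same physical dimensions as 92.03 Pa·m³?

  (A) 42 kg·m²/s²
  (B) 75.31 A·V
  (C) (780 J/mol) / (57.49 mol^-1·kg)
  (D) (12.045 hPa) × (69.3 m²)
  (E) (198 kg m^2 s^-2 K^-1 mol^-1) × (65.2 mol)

Reference: Pa·m³ = N·m⁻²·m³ = kg·m²·s⁻².
Each option:
  (A) kg·m²·s⁻²  ← same
  (B) V·A = J·C⁻¹·A = kg·m²·s⁻³
  (C) [kg·m²·s⁻²·mol⁻¹] / [kg·mol⁻¹] = m²·s⁻²
  (D) [kg·m⁻¹·s⁻²] · [m²] = kg·m·s⁻²
  (E) [kg·m²·s⁻²·K⁻¹·mol⁻¹] · [mol] = kg·m²·s⁻²·K⁻¹
Only (A) matches kg·m²·s⁻².

(A)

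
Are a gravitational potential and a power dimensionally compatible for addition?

No

Reduce each to base SI dimensions:
  a gravitational potential:  [gravitational potential] = m²·s⁻²
  a power:  [power] = kg·m²·s⁻³
m²·s⁻² ≠ kg·m²·s⁻³, so they cannot be added.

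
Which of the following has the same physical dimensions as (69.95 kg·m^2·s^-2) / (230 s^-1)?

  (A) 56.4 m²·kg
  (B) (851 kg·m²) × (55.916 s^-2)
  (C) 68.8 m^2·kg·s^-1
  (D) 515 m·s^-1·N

Reference: [kg·m²·s⁻²] / [s⁻¹] = kg·m²·s⁻¹.
Each option:
  (A) kg·m²
  (B) [kg·m²] · [s⁻²] = kg·m²·s⁻²
  (C) kg·m²·s⁻¹  ← same
  (D) N·m·s⁻¹ = kg·m·s⁻²·m·s⁻¹ = kg·m²·s⁻³
Only (C) matches kg·m²·s⁻¹.

(C)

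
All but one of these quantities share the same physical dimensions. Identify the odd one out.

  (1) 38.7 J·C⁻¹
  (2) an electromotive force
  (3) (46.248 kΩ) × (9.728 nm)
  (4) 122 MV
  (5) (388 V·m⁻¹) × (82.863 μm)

(3)

In SI base units:
  (1) J·C⁻¹ = N·m·(s·A)⁻¹ = kg·m²·s⁻³·A⁻¹
  (2) [electromotive force] = kg·m²·s⁻³·A⁻¹
  (3) [kg·m²·s⁻³·A⁻²] · [m] = kg·m³·s⁻³·A⁻²
  (4) V = J·C⁻¹ = kg·m²·s⁻³·A⁻¹
  (5) [kg·m·s⁻³·A⁻¹] · [m] = kg·m²·s⁻³·A⁻¹
All reduce to kg·m²·s⁻³·A⁻¹ except (3), which is kg·m³·s⁻³·A⁻².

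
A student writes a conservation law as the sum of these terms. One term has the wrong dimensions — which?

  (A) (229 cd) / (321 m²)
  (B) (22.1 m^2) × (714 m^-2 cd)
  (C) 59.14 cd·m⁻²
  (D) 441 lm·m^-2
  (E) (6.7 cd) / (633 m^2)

(B)

In SI base units:
  (A) [cd] / [m²] = m⁻²·cd
  (B) [m²] · [m⁻²·cd] = cd
  (C) cd·m⁻² = m⁻²·cd
  (D) lm·m⁻² = cd·m⁻² = m⁻²·cd
  (E) [cd] / [m²] = m⁻²·cd
All reduce to m⁻²·cd except (B), which is cd.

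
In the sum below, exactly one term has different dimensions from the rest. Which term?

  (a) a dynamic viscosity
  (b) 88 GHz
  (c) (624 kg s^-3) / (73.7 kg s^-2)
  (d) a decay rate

Expand each in SI base units:
  (a) [dynamic viscosity] = kg·m⁻¹·s⁻¹
  (b) Hz = s⁻¹
  (c) [kg·s⁻³] / [kg·s⁻²] = s⁻¹
  (d) [decay rate] = s⁻¹
All reduce to s⁻¹ except (a), which is kg·m⁻¹·s⁻¹.

(a)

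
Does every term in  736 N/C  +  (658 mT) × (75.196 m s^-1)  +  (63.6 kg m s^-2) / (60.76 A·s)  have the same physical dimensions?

Yes

Reduce each to base SI dimensions:
  736 N/C:  N·C⁻¹ = kg·m·s⁻²·(s·A)⁻¹ = kg·m·s⁻³·A⁻¹
  (658 mT) × (75.196 m s^-1):  [kg·s⁻²·A⁻¹] · [m·s⁻¹] = kg·m·s⁻³·A⁻¹
  (63.6 kg m s^-2) / (60.76 A·s):  [kg·m·s⁻²] / [s·A] = kg·m·s⁻³·A⁻¹
Every term reduces to kg·m·s⁻³·A⁻¹.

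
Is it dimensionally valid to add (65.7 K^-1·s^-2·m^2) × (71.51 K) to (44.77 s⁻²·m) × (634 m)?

Yes

Reduce each to base SI dimensions:
  (65.7 K^-1·s^-2·m^2) × (71.51 K):  [m²·s⁻²·K⁻¹] · [K] = m²·s⁻²
  (44.77 s⁻²·m) × (634 m):  [m·s⁻²] · [m] = m²·s⁻²
Both are m²·s⁻², so they have the same dimensions and can be added.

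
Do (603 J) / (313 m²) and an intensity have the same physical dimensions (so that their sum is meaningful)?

No

Dimensions:
  (603 J) / (313 m²):  [kg·m²·s⁻²] / [m²] = kg·s⁻²
  an intensity:  [intensity] = kg·s⁻³
kg·s⁻² ≠ kg·s⁻³, so they cannot be added.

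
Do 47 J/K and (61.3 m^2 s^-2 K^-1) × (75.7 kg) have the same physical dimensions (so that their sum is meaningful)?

Yes

Work out the base dimensions of each:
  47 J/K:  J·K⁻¹ = N·m·K⁻¹ = kg·m²·s⁻²·K⁻¹
  (61.3 m^2 s^-2 K^-1) × (75.7 kg):  [m²·s⁻²·K⁻¹] · [kg] = kg·m²·s⁻²·K⁻¹
Both are kg·m²·s⁻²·K⁻¹, so they have the same dimensions and can be added.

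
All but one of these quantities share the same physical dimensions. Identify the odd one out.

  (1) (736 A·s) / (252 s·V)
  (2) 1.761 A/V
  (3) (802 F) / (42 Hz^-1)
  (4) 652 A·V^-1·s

Work out the base dimensions of each:
  (1) [s·A] / [kg·m²·s⁻²·A⁻¹] = kg⁻¹·m⁻²·s³·A²
  (2) A·V⁻¹ = A·(J·C⁻¹)⁻¹ = kg⁻¹·m⁻²·s³·A²
  (3) [kg⁻¹·m⁻²·s⁴·A²] / [s] = kg⁻¹·m⁻²·s³·A²
  (4) A·s·V⁻¹ = A·s·(J·C⁻¹)⁻¹ = kg⁻¹·m⁻²·s⁴·A²
All reduce to kg⁻¹·m⁻²·s³·A² except (4), which is kg⁻¹·m⁻²·s⁴·A².

(4)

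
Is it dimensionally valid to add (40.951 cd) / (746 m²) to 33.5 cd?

No

Reduce each to base SI dimensions:
  (40.951 cd) / (746 m²):  [cd] / [m²] = m⁻²·cd
  33.5 cd:  cd
m⁻²·cd ≠ cd, so they cannot be added.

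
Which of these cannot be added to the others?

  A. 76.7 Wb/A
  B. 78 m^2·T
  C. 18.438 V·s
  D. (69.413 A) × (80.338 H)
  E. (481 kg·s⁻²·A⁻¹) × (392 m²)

A.

Dimensions:
  A. Wb·A⁻¹ = V·s·A⁻¹ = kg·m²·s⁻²·A⁻²
  B. T·m² = Wb·m⁻²·m² = kg·m²·s⁻²·A⁻¹
  C. V·s = J·C⁻¹·s = kg·m²·s⁻²·A⁻¹
  D. [A] · [kg·m²·s⁻²·A⁻²] = kg·m²·s⁻²·A⁻¹
  E. [kg·s⁻²·A⁻¹] · [m²] = kg·m²·s⁻²·A⁻¹
All reduce to kg·m²·s⁻²·A⁻¹ except A., which is kg·m²·s⁻²·A⁻².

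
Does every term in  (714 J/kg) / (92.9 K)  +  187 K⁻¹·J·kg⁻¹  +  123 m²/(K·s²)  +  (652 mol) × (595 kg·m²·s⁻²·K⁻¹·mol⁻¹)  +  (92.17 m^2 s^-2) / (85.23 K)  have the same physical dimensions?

No

Work out the base dimensions of each:
  (714 J/kg) / (92.9 K):  [m²·s⁻²] / [K] = m²·s⁻²·K⁻¹
  187 K⁻¹·J·kg⁻¹:  J·kg⁻¹·K⁻¹ = N·m·kg⁻¹·K⁻¹ = m²·s⁻²·K⁻¹
  123 m²/(K·s²):  m²·s⁻²·K⁻¹
  (652 mol) × (595 kg·m²·s⁻²·K⁻¹·mol⁻¹):  [mol] · [kg·m²·s⁻²·K⁻¹·mol⁻¹] = kg·m²·s⁻²·K⁻¹
  (92.17 m^2 s^-2) / (85.23 K):  [m²·s⁻²] / [K] = m²·s⁻²·K⁻¹
The terms do not share a single dimension (kg·m²·s⁻²·K⁻¹ vs m²·s⁻²·K⁻¹).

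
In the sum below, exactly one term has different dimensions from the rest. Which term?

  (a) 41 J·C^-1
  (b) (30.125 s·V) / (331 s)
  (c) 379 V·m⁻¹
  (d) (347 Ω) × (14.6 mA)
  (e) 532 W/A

Work out the base dimensions of each:
  (a) J·C⁻¹ = N·m·(s·A)⁻¹ = kg·m²·s⁻³·A⁻¹
  (b) [kg·m²·s⁻²·A⁻¹] / [s] = kg·m²·s⁻³·A⁻¹
  (c) V·m⁻¹ = J·C⁻¹·m⁻¹ = kg·m·s⁻³·A⁻¹
  (d) [kg·m²·s⁻³·A⁻²] · [A] = kg·m²·s⁻³·A⁻¹
  (e) W·A⁻¹ = J·s⁻¹·A⁻¹ = kg·m²·s⁻³·A⁻¹
All reduce to kg·m²·s⁻³·A⁻¹ except (c), which is kg·m·s⁻³·A⁻¹.

(c)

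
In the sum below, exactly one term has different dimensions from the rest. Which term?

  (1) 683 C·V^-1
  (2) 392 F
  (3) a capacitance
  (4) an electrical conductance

(4)

Work out the base dimensions of each:
  (1) C·V⁻¹ = s·A·(J·C⁻¹)⁻¹ = kg⁻¹·m⁻²·s⁴·A²
  (2) F = C·V⁻¹ = kg⁻¹·m⁻²·s⁴·A²
  (3) [capacitance] = kg⁻¹·m⁻²·s⁴·A²
  (4) [electrical conductance] = kg⁻¹·m⁻²·s³·A²
All reduce to kg⁻¹·m⁻²·s⁴·A² except (4), which is kg⁻¹·m⁻²·s³·A².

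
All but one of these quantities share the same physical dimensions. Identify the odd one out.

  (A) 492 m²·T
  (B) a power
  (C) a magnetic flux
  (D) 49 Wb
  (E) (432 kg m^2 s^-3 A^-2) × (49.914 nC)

Reduce each to base SI dimensions:
  (A) T·m² = Wb·m⁻²·m² = kg·m²·s⁻²·A⁻¹
  (B) [power] = kg·m²·s⁻³
  (C) [magnetic flux] = kg·m²·s⁻²·A⁻¹
  (D) Wb = V·s = kg·m²·s⁻²·A⁻¹
  (E) [kg·m²·s⁻³·A⁻²] · [s·A] = kg·m²·s⁻²·A⁻¹
All reduce to kg·m²·s⁻²·A⁻¹ except (B), which is kg·m²·s⁻³.

(B)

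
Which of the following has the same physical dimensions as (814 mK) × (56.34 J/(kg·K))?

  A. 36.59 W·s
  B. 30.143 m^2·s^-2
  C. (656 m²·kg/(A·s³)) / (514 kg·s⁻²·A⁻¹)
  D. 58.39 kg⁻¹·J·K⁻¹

B.

Reference: [K] · [m²·s⁻²·K⁻¹] = m²·s⁻².
Each option:
  A. W·s = J·s⁻¹·s = kg·m²·s⁻²
  B. m²·s⁻²  ← same
  C. [kg·m²·s⁻³·A⁻¹] / [kg·s⁻²·A⁻¹] = m²·s⁻¹
  D. J·kg⁻¹·K⁻¹ = N·m·kg⁻¹·K⁻¹ = m²·s⁻²·K⁻¹
Only B. matches m²·s⁻².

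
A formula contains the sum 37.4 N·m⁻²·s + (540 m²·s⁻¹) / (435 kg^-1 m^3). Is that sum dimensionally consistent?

Yes

Reduce each to base SI dimensions:
  37.4 N·m⁻²·s:  N·s·m⁻² = kg·m·s⁻²·s·m⁻² = kg·m⁻¹·s⁻¹
  (540 m²·s⁻¹) / (435 kg^-1 m^3):  [m²·s⁻¹] / [kg⁻¹·m³] = kg·m⁻¹·s⁻¹
Both are kg·m⁻¹·s⁻¹, so they have the same dimensions and can be added.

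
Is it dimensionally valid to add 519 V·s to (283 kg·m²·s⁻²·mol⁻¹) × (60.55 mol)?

No

Expand each in SI base units:
  519 V·s:  V·s = J·C⁻¹·s = kg·m²·s⁻²·A⁻¹
  (283 kg·m²·s⁻²·mol⁻¹) × (60.55 mol):  [kg·m²·s⁻²·mol⁻¹] · [mol] = kg·m²·s⁻²
kg·m²·s⁻²·A⁻¹ ≠ kg·m²·s⁻², so they cannot be added.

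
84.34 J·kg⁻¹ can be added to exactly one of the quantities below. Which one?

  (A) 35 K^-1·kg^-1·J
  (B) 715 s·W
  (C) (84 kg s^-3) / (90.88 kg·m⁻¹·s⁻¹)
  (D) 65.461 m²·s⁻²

Reference: J·kg⁻¹ = N·m·kg⁻¹ = m²·s⁻².
Each option:
  (A) J·kg⁻¹·K⁻¹ = N·m·kg⁻¹·K⁻¹ = m²·s⁻²·K⁻¹
  (B) W·s = J·s⁻¹·s = kg·m²·s⁻²
  (C) [kg·s⁻³] / [kg·m⁻¹·s⁻¹] = m·s⁻²
  (D) m²·s⁻²  ← same
Only (D) matches m²·s⁻².

(D)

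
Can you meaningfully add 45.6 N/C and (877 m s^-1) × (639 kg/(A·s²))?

Reduce each to base SI dimensions:
  45.6 N/C:  N·C⁻¹ = kg·m·s⁻²·(s·A)⁻¹ = kg·m·s⁻³·A⁻¹
  (877 m s^-1) × (639 kg/(A·s²)):  [m·s⁻¹] · [kg·s⁻²·A⁻¹] = kg·m·s⁻³·A⁻¹
Both are kg·m·s⁻³·A⁻¹, so they have the same dimensions and can be added.

Yes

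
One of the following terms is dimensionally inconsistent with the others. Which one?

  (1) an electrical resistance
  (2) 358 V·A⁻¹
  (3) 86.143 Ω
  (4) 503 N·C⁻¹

(4)

Work out the base dimensions of each:
  (1) [electrical resistance] = kg·m²·s⁻³·A⁻²
  (2) V·A⁻¹ = J·C⁻¹·A⁻¹ = kg·m²·s⁻³·A⁻²
  (3) Ω = V·A⁻¹ = kg·m²·s⁻³·A⁻²
  (4) N·C⁻¹ = kg·m·s⁻²·(s·A)⁻¹ = kg·m·s⁻³·A⁻¹
All reduce to kg·m²·s⁻³·A⁻² except (4), which is kg·m·s⁻³·A⁻¹.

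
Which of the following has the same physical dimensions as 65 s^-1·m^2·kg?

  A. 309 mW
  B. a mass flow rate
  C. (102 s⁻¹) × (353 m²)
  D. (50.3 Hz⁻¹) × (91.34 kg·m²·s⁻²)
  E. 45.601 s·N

D.

Reference: kg·m²·s⁻¹.
Each option:
  A. W = J·s⁻¹ = kg·m²·s⁻³
  B. [mass flow rate] = kg·s⁻¹
  C. [s⁻¹] · [m²] = m²·s⁻¹
  D. [s] · [kg·m²·s⁻²] = kg·m²·s⁻¹  ← same
  E. N·s = kg·m·s⁻²·s = kg·m·s⁻¹
Only D. matches kg·m²·s⁻¹.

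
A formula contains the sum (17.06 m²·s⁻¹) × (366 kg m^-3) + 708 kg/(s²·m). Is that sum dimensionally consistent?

No

Expand each in SI base units:
  (17.06 m²·s⁻¹) × (366 kg m^-3):  [m²·s⁻¹] · [kg·m⁻³] = kg·m⁻¹·s⁻¹
  708 kg/(s²·m):  kg·m⁻¹·s⁻²
kg·m⁻¹·s⁻¹ ≠ kg·m⁻¹·s⁻², so they cannot be added.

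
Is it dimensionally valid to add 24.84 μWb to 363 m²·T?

Yes

Expand each in SI base units:
  24.84 μWb:  Wb = V·s = kg·m²·s⁻²·A⁻¹
  363 m²·T:  T·m² = Wb·m⁻²·m² = kg·m²·s⁻²·A⁻¹
Both are kg·m²·s⁻²·A⁻¹, so they have the same dimensions and can be added.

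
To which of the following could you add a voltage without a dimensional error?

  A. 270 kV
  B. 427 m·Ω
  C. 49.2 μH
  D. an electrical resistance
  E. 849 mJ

Reference: [voltage] = kg·m²·s⁻³·A⁻¹.
Each option:
  A. V = J·C⁻¹ = kg·m²·s⁻³·A⁻¹  ← same
  B. Ω·m = V·A⁻¹·m = kg·m³·s⁻³·A⁻²
  C. H = V·s·A⁻¹ = kg·m²·s⁻²·A⁻²
  D. [electrical resistance] = kg·m²·s⁻³·A⁻²
  E. J = N·m = kg·m²·s⁻²
Only A. matches kg·m²·s⁻³·A⁻¹.

A.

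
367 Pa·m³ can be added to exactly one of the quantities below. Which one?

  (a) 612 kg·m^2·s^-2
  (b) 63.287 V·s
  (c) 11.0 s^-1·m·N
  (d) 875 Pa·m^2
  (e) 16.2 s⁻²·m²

Reference: Pa·m³ = N·m⁻²·m³ = kg·m²·s⁻².
Each option:
  (a) kg·m²·s⁻²  ← same
  (b) V·s = J·C⁻¹·s = kg·m²·s⁻²·A⁻¹
  (c) N·m·s⁻¹ = kg·m·s⁻²·m·s⁻¹ = kg·m²·s⁻³
  (d) Pa·m² = N·m⁻²·m² = kg·m·s⁻²
  (e) m²·s⁻²
Only (a) matches kg·m²·s⁻².

(a)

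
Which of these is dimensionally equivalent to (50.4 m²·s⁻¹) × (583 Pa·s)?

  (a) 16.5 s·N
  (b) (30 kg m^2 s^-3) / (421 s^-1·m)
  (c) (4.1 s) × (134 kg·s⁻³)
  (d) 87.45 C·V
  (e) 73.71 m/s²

(b)

Reference: [m²·s⁻¹] · [kg·m⁻¹·s⁻¹] = kg·m·s⁻².
Each option:
  (a) N·s = kg·m·s⁻²·s = kg·m·s⁻¹
  (b) [kg·m²·s⁻³] / [m·s⁻¹] = kg·m·s⁻²  ← same
  (c) [s] · [kg·s⁻³] = kg·s⁻²
  (d) C·V = s·A·J·C⁻¹ = kg·m²·s⁻²
  (e) m·s⁻²
Only (b) matches kg·m·s⁻².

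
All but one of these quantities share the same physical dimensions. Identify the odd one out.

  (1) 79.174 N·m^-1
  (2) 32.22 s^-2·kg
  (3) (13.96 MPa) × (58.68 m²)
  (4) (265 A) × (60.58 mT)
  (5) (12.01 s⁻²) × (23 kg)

Expand each in SI base units:
  (1) N·m⁻¹ = kg·m·s⁻²·m⁻¹ = kg·s⁻²
  (2) kg·s⁻²
  (3) [kg·m⁻¹·s⁻²] · [m²] = kg·m·s⁻²
  (4) [A] · [kg·s⁻²·A⁻¹] = kg·s⁻²
  (5) [s⁻²] · [kg] = kg·s⁻²
All reduce to kg·s⁻² except (3), which is kg·m·s⁻².

(3)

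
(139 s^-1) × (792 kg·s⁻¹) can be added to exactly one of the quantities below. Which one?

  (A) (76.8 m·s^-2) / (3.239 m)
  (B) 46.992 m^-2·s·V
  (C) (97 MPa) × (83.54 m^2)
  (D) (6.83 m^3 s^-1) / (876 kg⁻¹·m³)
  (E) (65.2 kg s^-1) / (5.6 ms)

Reference: [s⁻¹] · [kg·s⁻¹] = kg·s⁻².
Each option:
  (A) [m·s⁻²] / [m] = s⁻²
  (B) V·s·m⁻² = J·C⁻¹·s·m⁻² = kg·s⁻²·A⁻¹
  (C) [kg·m⁻¹·s⁻²] · [m²] = kg·m·s⁻²
  (D) [m³·s⁻¹] / [kg⁻¹·m³] = kg·s⁻¹
  (E) [kg·s⁻¹] / [s] = kg·s⁻²  ← same
Only (E) matches kg·s⁻².

(E)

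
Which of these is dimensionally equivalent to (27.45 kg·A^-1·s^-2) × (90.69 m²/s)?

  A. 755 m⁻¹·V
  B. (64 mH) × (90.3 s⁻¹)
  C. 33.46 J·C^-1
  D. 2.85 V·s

Reference: [kg·s⁻²·A⁻¹] · [m²·s⁻¹] = kg·m²·s⁻³·A⁻¹.
Each option:
  A. V·m⁻¹ = J·C⁻¹·m⁻¹ = kg·m·s⁻³·A⁻¹
  B. [kg·m²·s⁻²·A⁻²] · [s⁻¹] = kg·m²·s⁻³·A⁻²
  C. J·C⁻¹ = N·m·(s·A)⁻¹ = kg·m²·s⁻³·A⁻¹  ← same
  D. V·s = J·C⁻¹·s = kg·m²·s⁻²·A⁻¹
Only C. matches kg·m²·s⁻³·A⁻¹.

C.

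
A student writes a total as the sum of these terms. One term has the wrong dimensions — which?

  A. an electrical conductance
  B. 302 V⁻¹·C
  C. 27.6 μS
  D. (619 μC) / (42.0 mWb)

Dimensions:
  A. [electrical conductance] = kg⁻¹·m⁻²·s³·A²
  B. C·V⁻¹ = s·A·(J·C⁻¹)⁻¹ = kg⁻¹·m⁻²·s⁴·A²
  C. S = Ω⁻¹ = kg⁻¹·m⁻²·s³·A²
  D. [s·A] / [kg·m²·s⁻²·A⁻¹] = kg⁻¹·m⁻²·s³·A²
All reduce to kg⁻¹·m⁻²·s³·A² except B., which is kg⁻¹·m⁻²·s⁴·A².

B.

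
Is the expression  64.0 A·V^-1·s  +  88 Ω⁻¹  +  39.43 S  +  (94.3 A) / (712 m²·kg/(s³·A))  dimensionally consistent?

No

In SI base units:
  64.0 A·V^-1·s:  A·s·V⁻¹ = A·s·(J·C⁻¹)⁻¹ = kg⁻¹·m⁻²·s⁴·A²
  88 Ω⁻¹:  Ω⁻¹ = (V·A⁻¹)⁻¹ = kg⁻¹·m⁻²·s³·A²
  39.43 S:  S = Ω⁻¹ = kg⁻¹·m⁻²·s³·A²
  (94.3 A) / (712 m²·kg/(s³·A)):  [A] / [kg·m²·s⁻³·A⁻¹] = kg⁻¹·m⁻²·s³·A²
The terms do not share a single dimension (kg⁻¹·m⁻²·s³·A² vs kg⁻¹·m⁻²·s⁴·A²).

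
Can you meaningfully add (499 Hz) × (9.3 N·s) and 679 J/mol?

Expand each in SI base units:
  (499 Hz) × (9.3 N·s):  [s⁻¹] · [kg·m·s⁻¹] = kg·m·s⁻²
  679 J/mol:  J·mol⁻¹ = N·m·mol⁻¹ = kg·m²·s⁻²·mol⁻¹
kg·m·s⁻² ≠ kg·m²·s⁻²·mol⁻¹, so they cannot be added.

No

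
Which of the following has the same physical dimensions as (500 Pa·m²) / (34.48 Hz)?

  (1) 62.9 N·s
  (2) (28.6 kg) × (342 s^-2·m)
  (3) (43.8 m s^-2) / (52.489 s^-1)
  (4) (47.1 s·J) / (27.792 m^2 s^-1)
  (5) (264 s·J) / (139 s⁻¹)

Reference: [kg·m·s⁻²] / [s⁻¹] = kg·m·s⁻¹.
Each option:
  (1) N·s = kg·m·s⁻²·s = kg·m·s⁻¹  ← same
  (2) [kg] · [m·s⁻²] = kg·m·s⁻²
  (3) [m·s⁻²] / [s⁻¹] = m·s⁻¹
  (4) [kg·m²·s⁻¹] / [m²·s⁻¹] = kg
  (5) [kg·m²·s⁻¹] / [s⁻¹] = kg·m²
Only (1) matches kg·m·s⁻¹.

(1)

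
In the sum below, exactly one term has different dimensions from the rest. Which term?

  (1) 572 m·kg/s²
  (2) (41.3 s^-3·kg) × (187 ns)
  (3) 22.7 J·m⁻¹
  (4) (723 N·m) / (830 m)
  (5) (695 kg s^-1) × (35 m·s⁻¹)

Expand each in SI base units:
  (1) kg·m·s⁻²
  (2) [kg·s⁻³] · [s] = kg·s⁻²
  (3) J·m⁻¹ = N·m·m⁻¹ = kg·m·s⁻²
  (4) [kg·m²·s⁻²] / [m] = kg·m·s⁻²
  (5) [kg·s⁻¹] · [m·s⁻¹] = kg·m·s⁻²
All reduce to kg·m·s⁻² except (2), which is kg·s⁻².

(2)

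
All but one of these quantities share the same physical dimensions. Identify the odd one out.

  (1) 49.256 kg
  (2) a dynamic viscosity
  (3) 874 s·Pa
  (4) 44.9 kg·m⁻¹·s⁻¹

(1)

Reduce each to base SI dimensions:
  (1) kg
  (2) [dynamic viscosity] = kg·m⁻¹·s⁻¹
  (3) Pa·s = N·m⁻²·s = kg·m⁻¹·s⁻¹
  (4) kg·m⁻¹·s⁻¹
All reduce to kg·m⁻¹·s⁻¹ except (1), which is kg.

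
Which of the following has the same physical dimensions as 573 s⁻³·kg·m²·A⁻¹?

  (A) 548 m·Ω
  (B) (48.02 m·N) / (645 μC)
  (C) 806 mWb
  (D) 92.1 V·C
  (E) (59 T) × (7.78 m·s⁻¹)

(B)

Reference: kg·m²·s⁻³·A⁻¹.
Each option:
  (A) Ω·m = V·A⁻¹·m = kg·m³·s⁻³·A⁻²
  (B) [kg·m²·s⁻²] / [s·A] = kg·m²·s⁻³·A⁻¹  ← same
  (C) Wb = V·s = kg·m²·s⁻²·A⁻¹
  (D) C·V = s·A·J·C⁻¹ = kg·m²·s⁻²
  (E) [kg·s⁻²·A⁻¹] · [m·s⁻¹] = kg·m·s⁻³·A⁻¹
Only (B) matches kg·m²·s⁻³·A⁻¹.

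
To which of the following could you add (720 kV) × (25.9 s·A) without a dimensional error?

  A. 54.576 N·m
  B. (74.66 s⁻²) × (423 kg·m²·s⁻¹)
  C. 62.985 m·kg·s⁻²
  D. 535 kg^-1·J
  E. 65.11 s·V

A.

Reference: [kg·m²·s⁻³·A⁻¹] · [s·A] = kg·m²·s⁻².
Each option:
  A. N·m = kg·m·s⁻²·m = kg·m²·s⁻²  ← same
  B. [s⁻²] · [kg·m²·s⁻¹] = kg·m²·s⁻³
  C. kg·m·s⁻²
  D. J·kg⁻¹ = N·m·kg⁻¹ = m²·s⁻²
  E. V·s = J·C⁻¹·s = kg·m²·s⁻²·A⁻¹
Only A. matches kg·m²·s⁻².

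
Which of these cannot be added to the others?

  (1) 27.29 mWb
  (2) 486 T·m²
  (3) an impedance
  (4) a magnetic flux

(3)

Dimensions:
  (1) Wb = V·s = kg·m²·s⁻²·A⁻¹
  (2) T·m² = Wb·m⁻²·m² = kg·m²·s⁻²·A⁻¹
  (3) [impedance] = kg·m²·s⁻³·A⁻²
  (4) [magnetic flux] = kg·m²·s⁻²·A⁻¹
All reduce to kg·m²·s⁻²·A⁻¹ except (3), which is kg·m²·s⁻³·A⁻².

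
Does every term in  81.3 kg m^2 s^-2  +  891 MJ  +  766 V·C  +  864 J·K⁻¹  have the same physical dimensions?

Reduce each to base SI dimensions:
  81.3 kg m^2 s^-2:  kg·m²·s⁻²
  891 MJ:  J = N·m = kg·m²·s⁻²
  766 V·C:  C·V = s·A·J·C⁻¹ = kg·m²·s⁻²
  864 J·K⁻¹:  J·K⁻¹ = N·m·K⁻¹ = kg·m²·s⁻²·K⁻¹
The terms do not share a single dimension (kg·m²·s⁻² vs kg·m²·s⁻²·K⁻¹).

No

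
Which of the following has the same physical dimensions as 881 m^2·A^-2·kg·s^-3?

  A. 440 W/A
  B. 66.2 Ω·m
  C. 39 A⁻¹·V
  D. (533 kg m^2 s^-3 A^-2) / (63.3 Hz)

C.

Reference: kg·m²·s⁻³·A⁻².
Each option:
  A. W·A⁻¹ = J·s⁻¹·A⁻¹ = kg·m²·s⁻³·A⁻¹
  B. Ω·m = V·A⁻¹·m = kg·m³·s⁻³·A⁻²
  C. V·A⁻¹ = J·C⁻¹·A⁻¹ = kg·m²·s⁻³·A⁻²  ← same
  D. [kg·m²·s⁻³·A⁻²] / [s⁻¹] = kg·m²·s⁻²·A⁻²
Only C. matches kg·m²·s⁻³·A⁻².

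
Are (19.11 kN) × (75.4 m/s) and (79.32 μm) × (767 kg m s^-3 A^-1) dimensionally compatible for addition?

No

Work out the base dimensions of each:
  (19.11 kN) × (75.4 m/s):  [kg·m·s⁻²] · [m·s⁻¹] = kg·m²·s⁻³
  (79.32 μm) × (767 kg m s^-3 A^-1):  [m] · [kg·m·s⁻³·A⁻¹] = kg·m²·s⁻³·A⁻¹
kg·m²·s⁻³ ≠ kg·m²·s⁻³·A⁻¹, so they cannot be added.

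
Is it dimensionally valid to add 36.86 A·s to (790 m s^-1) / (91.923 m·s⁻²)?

No

Work out the base dimensions of each:
  36.86 A·s:  A·s = s·A
  (790 m s^-1) / (91.923 m·s⁻²):  [m·s⁻¹] / [m·s⁻²] = s
s·A ≠ s, so they cannot be added.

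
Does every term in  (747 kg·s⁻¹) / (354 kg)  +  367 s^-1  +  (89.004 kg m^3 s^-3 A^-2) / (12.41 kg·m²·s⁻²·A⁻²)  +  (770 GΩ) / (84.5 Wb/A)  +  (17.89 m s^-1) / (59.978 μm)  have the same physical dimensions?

Work out the base dimensions of each:
  (747 kg·s⁻¹) / (354 kg):  [kg·s⁻¹] / [kg] = s⁻¹
  367 s^-1:  s⁻¹
  (89.004 kg m^3 s^-3 A^-2) / (12.41 kg·m²·s⁻²·A⁻²):  [kg·m³·s⁻³·A⁻²] / [kg·m²·s⁻²·A⁻²] = m·s⁻¹
  (770 GΩ) / (84.5 Wb/A):  [kg·m²·s⁻³·A⁻²] / [kg·m²·s⁻²·A⁻²] = s⁻¹
  (17.89 m s^-1) / (59.978 μm):  [m·s⁻¹] / [m] = s⁻¹
The terms do not share a single dimension (m·s⁻¹ vs s⁻¹).

No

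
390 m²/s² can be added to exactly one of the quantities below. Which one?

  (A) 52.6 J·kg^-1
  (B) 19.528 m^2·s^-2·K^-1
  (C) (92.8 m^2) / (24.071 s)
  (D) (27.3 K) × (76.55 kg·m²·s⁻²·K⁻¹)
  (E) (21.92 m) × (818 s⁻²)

(A)

Reference: m²·s⁻².
Each option:
  (A) J·kg⁻¹ = N·m·kg⁻¹ = m²·s⁻²  ← same
  (B) m²·s⁻²·K⁻¹
  (C) [m²] / [s] = m²·s⁻¹
  (D) [K] · [kg·m²·s⁻²·K⁻¹] = kg·m²·s⁻²
  (E) [m] · [s⁻²] = m·s⁻²
Only (A) matches m²·s⁻².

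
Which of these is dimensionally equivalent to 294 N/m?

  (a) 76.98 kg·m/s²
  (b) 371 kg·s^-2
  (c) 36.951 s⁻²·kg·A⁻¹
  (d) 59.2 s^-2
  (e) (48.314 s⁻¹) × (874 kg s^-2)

Reference: N·m⁻¹ = kg·m·s⁻²·m⁻¹ = kg·s⁻².
Each option:
  (a) kg·m·s⁻²
  (b) kg·s⁻²  ← same
  (c) kg·s⁻²·A⁻¹
  (d) s⁻²
  (e) [s⁻¹] · [kg·s⁻²] = kg·s⁻³
Only (b) matches kg·s⁻².

(b)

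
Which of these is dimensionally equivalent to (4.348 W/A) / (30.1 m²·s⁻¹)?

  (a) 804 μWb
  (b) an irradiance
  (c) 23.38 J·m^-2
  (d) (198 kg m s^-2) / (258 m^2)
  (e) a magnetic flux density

(e)

Reference: [kg·m²·s⁻³·A⁻¹] / [m²·s⁻¹] = kg·s⁻²·A⁻¹.
Each option:
  (a) Wb = V·s = kg·m²·s⁻²·A⁻¹
  (b) [irradiance] = kg·s⁻³
  (c) J·m⁻² = N·m·m⁻² = kg·s⁻²
  (d) [kg·m·s⁻²] / [m²] = kg·m⁻¹·s⁻²
  (e) [magnetic flux density] = kg·s⁻²·A⁻¹  ← same
Only (e) matches kg·s⁻²·A⁻¹.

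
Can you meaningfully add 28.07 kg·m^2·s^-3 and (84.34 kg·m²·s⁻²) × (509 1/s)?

Yes

Expand each in SI base units:
  28.07 kg·m^2·s^-3:  kg·m²·s⁻³
  (84.34 kg·m²·s⁻²) × (509 1/s):  [kg·m²·s⁻²] · [s⁻¹] = kg·m²·s⁻³
Both are kg·m²·s⁻³, so they have the same dimensions and can be added.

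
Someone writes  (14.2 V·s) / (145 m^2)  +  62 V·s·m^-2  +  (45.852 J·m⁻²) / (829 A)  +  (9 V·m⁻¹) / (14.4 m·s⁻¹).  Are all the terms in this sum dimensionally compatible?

Yes

Work out the base dimensions of each:
  (14.2 V·s) / (145 m^2):  [kg·m²·s⁻²·A⁻¹] / [m²] = kg·s⁻²·A⁻¹
  62 V·s·m^-2:  V·s·m⁻² = J·C⁻¹·s·m⁻² = kg·s⁻²·A⁻¹
  (45.852 J·m⁻²) / (829 A):  [kg·s⁻²] / [A] = kg·s⁻²·A⁻¹
  (9 V·m⁻¹) / (14.4 m·s⁻¹):  [kg·m·s⁻³·A⁻¹] / [m·s⁻¹] = kg·s⁻²·A⁻¹
Every term reduces to kg·s⁻²·A⁻¹.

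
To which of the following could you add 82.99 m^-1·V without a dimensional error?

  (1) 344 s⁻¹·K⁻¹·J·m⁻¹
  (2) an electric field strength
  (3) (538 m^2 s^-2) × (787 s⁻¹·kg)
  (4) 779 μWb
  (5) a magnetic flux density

Reference: V·m⁻¹ = J·C⁻¹·m⁻¹ = kg·m·s⁻³·A⁻¹.
Each option:
  (1) J·s⁻¹·m⁻¹·K⁻¹ = N·m·s⁻¹·m⁻¹·K⁻¹ = kg·m·s⁻³·K⁻¹
  (2) [electric field strength] = kg·m·s⁻³·A⁻¹  ← same
  (3) [m²·s⁻²] · [kg·s⁻¹] = kg·m²·s⁻³
  (4) Wb = V·s = kg·m²·s⁻²·A⁻¹
  (5) [magnetic flux density] = kg·s⁻²·A⁻¹
Only (2) matches kg·m·s⁻³·A⁻¹.

(2)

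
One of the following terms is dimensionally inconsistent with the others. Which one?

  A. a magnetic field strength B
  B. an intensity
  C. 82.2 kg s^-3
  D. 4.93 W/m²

A.

In SI base units:
  A. [magnetic field strength B] = kg·s⁻²·A⁻¹
  B. [intensity] = kg·s⁻³
  C. kg·s⁻³
  D. W·m⁻² = J·s⁻¹·m⁻² = kg·s⁻³
All reduce to kg·s⁻³ except A., which is kg·s⁻²·A⁻¹.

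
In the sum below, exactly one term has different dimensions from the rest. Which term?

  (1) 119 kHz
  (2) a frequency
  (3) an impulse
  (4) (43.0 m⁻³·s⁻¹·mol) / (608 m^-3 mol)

(3)

Dimensions:
  (1) Hz = s⁻¹
  (2) [frequency] = s⁻¹
  (3) [impulse] = kg·m·s⁻¹
  (4) [m⁻³·s⁻¹·mol] / [m⁻³·mol] = s⁻¹
All reduce to s⁻¹ except (3), which is kg·m·s⁻¹.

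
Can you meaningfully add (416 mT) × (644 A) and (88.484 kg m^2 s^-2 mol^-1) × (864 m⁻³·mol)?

Work out the base dimensions of each:
  (416 mT) × (644 A):  [kg·s⁻²·A⁻¹] · [A] = kg·s⁻²
  (88.484 kg m^2 s^-2 mol^-1) × (864 m⁻³·mol):  [kg·m²·s⁻²·mol⁻¹] · [m⁻³·mol] = kg·m⁻¹·s⁻²
kg·s⁻² ≠ kg·m⁻¹·s⁻², so they cannot be added.

No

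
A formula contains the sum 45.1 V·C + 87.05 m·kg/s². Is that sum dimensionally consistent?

No

In SI base units:
  45.1 V·C:  C·V = s·A·J·C⁻¹ = kg·m²·s⁻²
  87.05 m·kg/s²:  kg·m·s⁻²
kg·m²·s⁻² ≠ kg·m·s⁻², so they cannot be added.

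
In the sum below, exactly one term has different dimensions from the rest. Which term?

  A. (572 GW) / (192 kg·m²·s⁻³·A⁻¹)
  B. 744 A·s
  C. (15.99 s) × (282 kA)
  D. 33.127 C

A.

Reduce each to base SI dimensions:
  A. [kg·m²·s⁻³] / [kg·m²·s⁻³·A⁻¹] = A
  B. A·s = s·A
  C. [s] · [A] = s·A
  D. C = s·A
All reduce to s·A except A., which is A.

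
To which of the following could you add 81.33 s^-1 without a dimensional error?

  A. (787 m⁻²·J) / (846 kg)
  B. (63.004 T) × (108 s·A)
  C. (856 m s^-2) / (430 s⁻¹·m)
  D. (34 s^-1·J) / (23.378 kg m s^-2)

Reference: s⁻¹.
Each option:
  A. [kg·s⁻²] / [kg] = s⁻²
  B. [kg·s⁻²·A⁻¹] · [s·A] = kg·s⁻¹
  C. [m·s⁻²] / [m·s⁻¹] = s⁻¹  ← same
  D. [kg·m²·s⁻³] / [kg·m·s⁻²] = m·s⁻¹
Only C. matches s⁻¹.

C.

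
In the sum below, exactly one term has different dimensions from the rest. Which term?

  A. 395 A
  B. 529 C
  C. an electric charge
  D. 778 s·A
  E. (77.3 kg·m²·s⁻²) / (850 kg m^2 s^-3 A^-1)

A.

Expand each in SI base units:
  A. A
  B. C = s·A
  C. [electric charge] = s·A
  D. A·s = s·A
  E. [kg·m²·s⁻²] / [kg·m²·s⁻³·A⁻¹] = s·A
All reduce to s·A except A., which is A.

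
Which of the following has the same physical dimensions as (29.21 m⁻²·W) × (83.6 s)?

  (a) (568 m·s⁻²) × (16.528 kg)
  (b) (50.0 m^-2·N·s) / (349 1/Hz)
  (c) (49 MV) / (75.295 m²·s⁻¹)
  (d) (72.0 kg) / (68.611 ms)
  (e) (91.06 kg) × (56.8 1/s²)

Reference: [kg·s⁻³] · [s] = kg·s⁻².
Each option:
  (a) [m·s⁻²] · [kg] = kg·m·s⁻²
  (b) [kg·m⁻¹·s⁻¹] / [s] = kg·m⁻¹·s⁻²
  (c) [kg·m²·s⁻³·A⁻¹] / [m²·s⁻¹] = kg·s⁻²·A⁻¹
  (d) [kg] / [s] = kg·s⁻¹
  (e) [kg] · [s⁻²] = kg·s⁻²  ← same
Only (e) matches kg·s⁻².

(e)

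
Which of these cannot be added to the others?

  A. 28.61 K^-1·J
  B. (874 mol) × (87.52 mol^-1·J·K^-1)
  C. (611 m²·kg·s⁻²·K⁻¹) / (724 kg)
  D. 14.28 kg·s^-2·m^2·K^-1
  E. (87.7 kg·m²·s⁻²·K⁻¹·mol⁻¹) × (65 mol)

In SI base units:
  A. J·K⁻¹ = N·m·K⁻¹ = kg·m²·s⁻²·K⁻¹
  B. [mol] · [kg·m²·s⁻²·K⁻¹·mol⁻¹] = kg·m²·s⁻²·K⁻¹
  C. [kg·m²·s⁻²·K⁻¹] / [kg] = m²·s⁻²·K⁻¹
  D. kg·m²·s⁻²·K⁻¹
  E. [kg·m²·s⁻²·K⁻¹·mol⁻¹] · [mol] = kg·m²·s⁻²·K⁻¹
All reduce to kg·m²·s⁻²·K⁻¹ except C., which is m²·s⁻²·K⁻¹.

C.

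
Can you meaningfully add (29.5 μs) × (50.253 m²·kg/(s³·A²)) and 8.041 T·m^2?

No

Expand each in SI base units:
  (29.5 μs) × (50.253 m²·kg/(s³·A²)):  [s] · [kg·m²·s⁻³·A⁻²] = kg·m²·s⁻²·A⁻²
  8.041 T·m^2:  T·m² = Wb·m⁻²·m² = kg·m²·s⁻²·A⁻¹
kg·m²·s⁻²·A⁻² ≠ kg·m²·s⁻²·A⁻¹, so they cannot be added.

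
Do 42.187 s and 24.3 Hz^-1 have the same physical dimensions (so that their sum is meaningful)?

Yes

Reduce each to base SI dimensions:
  42.187 s:  s
  24.3 Hz^-1:  Hz⁻¹ = (s⁻¹)⁻¹ = s
Both are s, so they have the same dimensions and can be added.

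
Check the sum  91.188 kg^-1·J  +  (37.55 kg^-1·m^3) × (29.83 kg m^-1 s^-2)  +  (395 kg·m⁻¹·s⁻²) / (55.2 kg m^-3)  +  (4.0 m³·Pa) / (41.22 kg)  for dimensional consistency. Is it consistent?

Yes

In SI base units:
  91.188 kg^-1·J:  J·kg⁻¹ = N·m·kg⁻¹ = m²·s⁻²
  (37.55 kg^-1·m^3) × (29.83 kg m^-1 s^-2):  [kg⁻¹·m³] · [kg·m⁻¹·s⁻²] = m²·s⁻²
  (395 kg·m⁻¹·s⁻²) / (55.2 kg m^-3):  [kg·m⁻¹·s⁻²] / [kg·m⁻³] = m²·s⁻²
  (4.0 m³·Pa) / (41.22 kg):  [kg·m²·s⁻²] / [kg] = m²·s⁻²
Every term reduces to m²·s⁻².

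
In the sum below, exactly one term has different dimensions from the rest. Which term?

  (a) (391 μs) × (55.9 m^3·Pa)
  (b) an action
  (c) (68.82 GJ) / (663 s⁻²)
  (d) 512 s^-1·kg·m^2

Reduce each to base SI dimensions:
  (a) [s] · [kg·m²·s⁻²] = kg·m²·s⁻¹
  (b) [action] = kg·m²·s⁻¹
  (c) [kg·m²·s⁻²] / [s⁻²] = kg·m²
  (d) kg·m²·s⁻¹
All reduce to kg·m²·s⁻¹ except (c), which is kg·m².

(c)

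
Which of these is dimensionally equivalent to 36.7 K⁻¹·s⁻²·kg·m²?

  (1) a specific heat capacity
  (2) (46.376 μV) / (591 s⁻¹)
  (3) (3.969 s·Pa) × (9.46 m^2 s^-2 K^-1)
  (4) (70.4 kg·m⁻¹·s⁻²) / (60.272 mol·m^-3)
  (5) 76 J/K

(5)

Reference: kg·m²·s⁻²·K⁻¹.
Each option:
  (1) [specific heat capacity] = m²·s⁻²·K⁻¹
  (2) [kg·m²·s⁻³·A⁻¹] / [s⁻¹] = kg·m²·s⁻²·A⁻¹
  (3) [kg·m⁻¹·s⁻¹] · [m²·s⁻²·K⁻¹] = kg·m·s⁻³·K⁻¹
  (4) [kg·m⁻¹·s⁻²] / [m⁻³·mol] = kg·m²·s⁻²·mol⁻¹
  (5) J·K⁻¹ = N·m·K⁻¹ = kg·m²·s⁻²·K⁻¹  ← same
Only (5) matches kg·m²·s⁻²·K⁻¹.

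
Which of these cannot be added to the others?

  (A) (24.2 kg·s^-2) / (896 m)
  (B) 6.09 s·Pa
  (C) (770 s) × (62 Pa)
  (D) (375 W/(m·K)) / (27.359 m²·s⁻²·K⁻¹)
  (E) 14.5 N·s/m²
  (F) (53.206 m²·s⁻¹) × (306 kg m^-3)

In SI base units:
  (A) [kg·s⁻²] / [m] = kg·m⁻¹·s⁻²
  (B) Pa·s = N·m⁻²·s = kg·m⁻¹·s⁻¹
  (C) [s] · [kg·m⁻¹·s⁻²] = kg·m⁻¹·s⁻¹
  (D) [kg·m·s⁻³·K⁻¹] / [m²·s⁻²·K⁻¹] = kg·m⁻¹·s⁻¹
  (E) N·s·m⁻² = kg·m·s⁻²·s·m⁻² = kg·m⁻¹·s⁻¹
  (F) [m²·s⁻¹] · [kg·m⁻³] = kg·m⁻¹·s⁻¹
All reduce to kg·m⁻¹·s⁻¹ except (A), which is kg·m⁻¹·s⁻².

(A)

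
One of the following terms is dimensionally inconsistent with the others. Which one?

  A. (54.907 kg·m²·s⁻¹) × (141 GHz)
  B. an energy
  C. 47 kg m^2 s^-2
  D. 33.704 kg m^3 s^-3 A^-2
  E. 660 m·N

D.

Dimensions:
  A. [kg·m²·s⁻¹] · [s⁻¹] = kg·m²·s⁻²
  B. [energy] = kg·m²·s⁻²
  C. kg·m²·s⁻²
  D. kg·m³·s⁻³·A⁻²
  E. N·m = kg·m·s⁻²·m = kg·m²·s⁻²
All reduce to kg·m²·s⁻² except D., which is kg·m³·s⁻³·A⁻².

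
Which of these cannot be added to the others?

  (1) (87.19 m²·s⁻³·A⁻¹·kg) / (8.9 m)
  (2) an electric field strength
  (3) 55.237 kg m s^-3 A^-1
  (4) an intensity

(4)

Reduce each to base SI dimensions:
  (1) [kg·m²·s⁻³·A⁻¹] / [m] = kg·m·s⁻³·A⁻¹
  (2) [electric field strength] = kg·m·s⁻³·A⁻¹
  (3) kg·m·s⁻³·A⁻¹
  (4) [intensity] = kg·s⁻³
All reduce to kg·m·s⁻³·A⁻¹ except (4), which is kg·s⁻³.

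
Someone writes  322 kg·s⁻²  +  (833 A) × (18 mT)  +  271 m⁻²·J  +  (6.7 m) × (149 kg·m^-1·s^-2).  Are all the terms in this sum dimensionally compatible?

In SI base units:
  322 kg·s⁻²:  kg·s⁻²
  (833 A) × (18 mT):  [A] · [kg·s⁻²·A⁻¹] = kg·s⁻²
  271 m⁻²·J:  J·m⁻² = N·m·m⁻² = kg·s⁻²
  (6.7 m) × (149 kg·m^-1·s^-2):  [m] · [kg·m⁻¹·s⁻²] = kg·s⁻²
Every term reduces to kg·s⁻².

Yes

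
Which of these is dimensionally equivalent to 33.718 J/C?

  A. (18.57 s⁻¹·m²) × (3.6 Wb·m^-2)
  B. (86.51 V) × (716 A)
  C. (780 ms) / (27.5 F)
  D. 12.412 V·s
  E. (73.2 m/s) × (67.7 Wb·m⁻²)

A.

Reference: J·C⁻¹ = N·m·(s·A)⁻¹ = kg·m²·s⁻³·A⁻¹.
Each option:
  A. [m²·s⁻¹] · [kg·s⁻²·A⁻¹] = kg·m²·s⁻³·A⁻¹  ← same
  B. [kg·m²·s⁻³·A⁻¹] · [A] = kg·m²·s⁻³
  C. [s] / [kg⁻¹·m⁻²·s⁴·A²] = kg·m²·s⁻³·A⁻²
  D. V·s = J·C⁻¹·s = kg·m²·s⁻²·A⁻¹
  E. [m·s⁻¹] · [kg·s⁻²·A⁻¹] = kg·m·s⁻³·A⁻¹
Only A. matches kg·m²·s⁻³·A⁻¹.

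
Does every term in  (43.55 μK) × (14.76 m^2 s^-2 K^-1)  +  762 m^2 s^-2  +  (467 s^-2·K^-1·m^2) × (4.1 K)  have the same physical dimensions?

Yes

Reduce each to base SI dimensions:
  (43.55 μK) × (14.76 m^2 s^-2 K^-1):  [K] · [m²·s⁻²·K⁻¹] = m²·s⁻²
  762 m^2 s^-2:  m²·s⁻²
  (467 s^-2·K^-1·m^2) × (4.1 K):  [m²·s⁻²·K⁻¹] · [K] = m²·s⁻²
Every term reduces to m²·s⁻².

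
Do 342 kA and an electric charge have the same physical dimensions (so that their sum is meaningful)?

Expand each in SI base units:
  342 kA:  A
  an electric charge:  [electric charge] = s·A
A ≠ s·A, so they cannot be added.

No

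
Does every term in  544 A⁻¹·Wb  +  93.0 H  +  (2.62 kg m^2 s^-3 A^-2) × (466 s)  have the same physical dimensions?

Work out the base dimensions of each:
  544 A⁻¹·Wb:  Wb·A⁻¹ = V·s·A⁻¹ = kg·m²·s⁻²·A⁻²
  93.0 H:  H = V·s·A⁻¹ = kg·m²·s⁻²·A⁻²
  (2.62 kg m^2 s^-3 A^-2) × (466 s):  [kg·m²·s⁻³·A⁻²] · [s] = kg·m²·s⁻²·A⁻²
Every term reduces to kg·m²·s⁻²·A⁻².

Yes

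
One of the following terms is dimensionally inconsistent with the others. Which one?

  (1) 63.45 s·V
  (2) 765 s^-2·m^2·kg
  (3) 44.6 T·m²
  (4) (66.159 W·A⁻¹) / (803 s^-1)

(2)

In SI base units:
  (1) V·s = J·C⁻¹·s = kg·m²·s⁻²·A⁻¹
  (2) kg·m²·s⁻²
  (3) T·m² = Wb·m⁻²·m² = kg·m²·s⁻²·A⁻¹
  (4) [kg·m²·s⁻³·A⁻¹] / [s⁻¹] = kg·m²·s⁻²·A⁻¹
All reduce to kg·m²·s⁻²·A⁻¹ except (2), which is kg·m²·s⁻².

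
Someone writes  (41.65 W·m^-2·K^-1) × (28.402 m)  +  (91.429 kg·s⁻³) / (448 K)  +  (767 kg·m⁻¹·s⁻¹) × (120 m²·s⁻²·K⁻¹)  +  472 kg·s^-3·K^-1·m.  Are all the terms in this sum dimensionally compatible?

Dimensions:
  (41.65 W·m^-2·K^-1) × (28.402 m):  [kg·s⁻³·K⁻¹] · [m] = kg·m·s⁻³·K⁻¹
  (91.429 kg·s⁻³) / (448 K):  [kg·s⁻³] / [K] = kg·s⁻³·K⁻¹
  (767 kg·m⁻¹·s⁻¹) × (120 m²·s⁻²·K⁻¹):  [kg·m⁻¹·s⁻¹] · [m²·s⁻²·K⁻¹] = kg·m·s⁻³·K⁻¹
  472 kg·s^-3·K^-1·m:  kg·m·s⁻³·K⁻¹
The terms do not share a single dimension (kg·m·s⁻³·K⁻¹ vs kg·s⁻³·K⁻¹).

No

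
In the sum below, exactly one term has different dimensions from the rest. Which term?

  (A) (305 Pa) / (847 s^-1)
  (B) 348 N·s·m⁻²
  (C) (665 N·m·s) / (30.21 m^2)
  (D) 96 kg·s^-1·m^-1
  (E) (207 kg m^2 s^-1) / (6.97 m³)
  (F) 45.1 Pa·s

(C)

Expand each in SI base units:
  (A) [kg·m⁻¹·s⁻²] / [s⁻¹] = kg·m⁻¹·s⁻¹
  (B) N·s·m⁻² = kg·m·s⁻²·s·m⁻² = kg·m⁻¹·s⁻¹
  (C) [kg·m²·s⁻¹] / [m²] = kg·s⁻¹
  (D) kg·m⁻¹·s⁻¹
  (E) [kg·m²·s⁻¹] / [m³] = kg·m⁻¹·s⁻¹
  (F) Pa·s = N·m⁻²·s = kg·m⁻¹·s⁻¹
All reduce to kg·m⁻¹·s⁻¹ except (C), which is kg·s⁻¹.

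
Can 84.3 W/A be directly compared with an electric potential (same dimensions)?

Yes

Dimensions:
  84.3 W/A:  W·A⁻¹ = J·s⁻¹·A⁻¹ = kg·m²·s⁻³·A⁻¹
  an electric potential:  [electric potential] = kg·m²·s⁻³·A⁻¹
Both are kg·m²·s⁻³·A⁻¹, so they have the same dimensions and can be added.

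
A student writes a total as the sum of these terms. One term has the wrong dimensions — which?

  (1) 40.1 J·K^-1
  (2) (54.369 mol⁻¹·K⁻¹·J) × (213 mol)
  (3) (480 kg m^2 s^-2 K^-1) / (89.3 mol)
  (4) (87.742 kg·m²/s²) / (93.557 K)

(3)

Expand each in SI base units:
  (1) J·K⁻¹ = N·m·K⁻¹ = kg·m²·s⁻²·K⁻¹
  (2) [kg·m²·s⁻²·K⁻¹·mol⁻¹] · [mol] = kg·m²·s⁻²·K⁻¹
  (3) [kg·m²·s⁻²·K⁻¹] / [mol] = kg·m²·s⁻²·K⁻¹·mol⁻¹
  (4) [kg·m²·s⁻²] / [K] = kg·m²·s⁻²·K⁻¹
All reduce to kg·m²·s⁻²·K⁻¹ except (3), which is kg·m²·s⁻²·K⁻¹·mol⁻¹.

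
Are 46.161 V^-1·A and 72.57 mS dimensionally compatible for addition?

Yes

Work out the base dimensions of each:
  46.161 V^-1·A:  A·V⁻¹ = A·(J·C⁻¹)⁻¹ = kg⁻¹·m⁻²·s³·A²
  72.57 mS:  S = Ω⁻¹ = kg⁻¹·m⁻²·s³·A²
Both are kg⁻¹·m⁻²·s³·A², so they have the same dimensions and can be added.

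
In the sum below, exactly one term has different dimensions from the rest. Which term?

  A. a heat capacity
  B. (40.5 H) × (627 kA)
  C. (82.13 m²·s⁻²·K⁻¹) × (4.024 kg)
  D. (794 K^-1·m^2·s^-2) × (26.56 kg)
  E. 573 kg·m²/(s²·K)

B.

Work out the base dimensions of each:
  A. [heat capacity] = kg·m²·s⁻²·K⁻¹
  B. [kg·m²·s⁻²·A⁻²] · [A] = kg·m²·s⁻²·A⁻¹
  C. [m²·s⁻²·K⁻¹] · [kg] = kg·m²·s⁻²·K⁻¹
  D. [m²·s⁻²·K⁻¹] · [kg] = kg·m²·s⁻²·K⁻¹
  E. kg·m²·s⁻²·K⁻¹
All reduce to kg·m²·s⁻²·K⁻¹ except B., which is kg·m²·s⁻²·A⁻¹.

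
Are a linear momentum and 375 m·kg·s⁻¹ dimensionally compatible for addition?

Reduce each to base SI dimensions:
  a linear momentum:  [linear momentum] = kg·m·s⁻¹
  375 m·kg·s⁻¹:  kg·m·s⁻¹
Both are kg·m·s⁻¹, so they have the same dimensions and can be added.

Yes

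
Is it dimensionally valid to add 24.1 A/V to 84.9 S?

Work out the base dimensions of each:
  24.1 A/V:  A·V⁻¹ = A·(J·C⁻¹)⁻¹ = kg⁻¹·m⁻²·s³·A²
  84.9 S:  S = Ω⁻¹ = kg⁻¹·m⁻²·s³·A²
Both are kg⁻¹·m⁻²·s³·A², so they have the same dimensions and can be added.

Yes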